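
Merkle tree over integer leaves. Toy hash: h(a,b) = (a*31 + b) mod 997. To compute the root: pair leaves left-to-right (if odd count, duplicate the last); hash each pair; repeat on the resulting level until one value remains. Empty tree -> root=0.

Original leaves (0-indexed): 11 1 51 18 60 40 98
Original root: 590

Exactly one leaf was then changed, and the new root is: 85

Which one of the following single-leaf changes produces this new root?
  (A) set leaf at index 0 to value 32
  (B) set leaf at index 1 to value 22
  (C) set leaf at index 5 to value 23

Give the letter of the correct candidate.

Answer: A

Derivation:
Original leaves: [11, 1, 51, 18, 60, 40, 98]
Target new root: 85
Try each candidate change and compute the resulting root:
Candidate A: set leaf[0] = 32 -> leaves = [32, 1, 51, 18, 60, 40, 98]
  L0: [32, 1, 51, 18, 60, 40, 98]
  L1: h(32,1)=(32*31+1)%997=993 h(51,18)=(51*31+18)%997=602 h(60,40)=(60*31+40)%997=903 h(98,98)=(98*31+98)%997=145 -> [993, 602, 903, 145]
  L2: h(993,602)=(993*31+602)%997=478 h(903,145)=(903*31+145)%997=222 -> [478, 222]
  L3: h(478,222)=(478*31+222)%997=85 -> [85]
  root = 85 == target 85  ** MATCH **
Candidate B: set leaf[1] = 22 -> leaves = [11, 22, 51, 18, 60, 40, 98]
  L0: [11, 22, 51, 18, 60, 40, 98]
  L1: h(11,22)=(11*31+22)%997=363 h(51,18)=(51*31+18)%997=602 h(60,40)=(60*31+40)%997=903 h(98,98)=(98*31+98)%997=145 -> [363, 602, 903, 145]
  L2: h(363,602)=(363*31+602)%997=888 h(903,145)=(903*31+145)%997=222 -> [888, 222]
  L3: h(888,222)=(888*31+222)%997=831 -> [831]
  root = 831 != target 85
Candidate C: set leaf[5] = 23 -> leaves = [11, 1, 51, 18, 60, 23, 98]
  L0: [11, 1, 51, 18, 60, 23, 98]
  L1: h(11,1)=(11*31+1)%997=342 h(51,18)=(51*31+18)%997=602 h(60,23)=(60*31+23)%997=886 h(98,98)=(98*31+98)%997=145 -> [342, 602, 886, 145]
  L2: h(342,602)=(342*31+602)%997=237 h(886,145)=(886*31+145)%997=692 -> [237, 692]
  L3: h(237,692)=(237*31+692)%997=63 -> [63]
  root = 63 != target 85
Candidate A produces the target root.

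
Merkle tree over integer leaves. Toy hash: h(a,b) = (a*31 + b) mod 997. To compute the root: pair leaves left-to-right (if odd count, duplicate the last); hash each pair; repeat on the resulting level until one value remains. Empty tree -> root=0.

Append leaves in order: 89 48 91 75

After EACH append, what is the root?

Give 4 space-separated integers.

Answer: 89 813 199 183

Derivation:
After append 89 (leaves=[89]):
  L0: [89]
  root=89
After append 48 (leaves=[89, 48]):
  L0: [89, 48]
  L1: h(89,48)=(89*31+48)%997=813 -> [813]
  root=813
After append 91 (leaves=[89, 48, 91]):
  L0: [89, 48, 91]
  L1: h(89,48)=(89*31+48)%997=813 h(91,91)=(91*31+91)%997=918 -> [813, 918]
  L2: h(813,918)=(813*31+918)%997=199 -> [199]
  root=199
After append 75 (leaves=[89, 48, 91, 75]):
  L0: [89, 48, 91, 75]
  L1: h(89,48)=(89*31+48)%997=813 h(91,75)=(91*31+75)%997=902 -> [813, 902]
  L2: h(813,902)=(813*31+902)%997=183 -> [183]
  root=183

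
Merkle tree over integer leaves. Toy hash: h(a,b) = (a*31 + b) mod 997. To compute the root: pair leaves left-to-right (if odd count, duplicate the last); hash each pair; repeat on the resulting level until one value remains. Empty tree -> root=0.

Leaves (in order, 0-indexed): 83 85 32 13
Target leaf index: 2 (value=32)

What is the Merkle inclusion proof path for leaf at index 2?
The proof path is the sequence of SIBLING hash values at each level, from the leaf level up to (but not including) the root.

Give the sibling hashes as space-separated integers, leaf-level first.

L0 (leaves): [83, 85, 32, 13], target index=2
L1: h(83,85)=(83*31+85)%997=664 [pair 0] h(32,13)=(32*31+13)%997=8 [pair 1] -> [664, 8]
  Sibling for proof at L0: 13
L2: h(664,8)=(664*31+8)%997=652 [pair 0] -> [652]
  Sibling for proof at L1: 664
Root: 652
Proof path (sibling hashes from leaf to root): [13, 664]

Answer: 13 664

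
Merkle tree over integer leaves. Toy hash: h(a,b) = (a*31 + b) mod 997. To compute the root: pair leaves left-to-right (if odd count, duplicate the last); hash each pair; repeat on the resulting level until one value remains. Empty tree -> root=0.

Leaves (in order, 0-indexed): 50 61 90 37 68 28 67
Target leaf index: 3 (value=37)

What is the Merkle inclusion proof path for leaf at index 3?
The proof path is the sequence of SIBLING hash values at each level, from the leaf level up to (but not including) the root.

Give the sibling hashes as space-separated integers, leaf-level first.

L0 (leaves): [50, 61, 90, 37, 68, 28, 67], target index=3
L1: h(50,61)=(50*31+61)%997=614 [pair 0] h(90,37)=(90*31+37)%997=833 [pair 1] h(68,28)=(68*31+28)%997=142 [pair 2] h(67,67)=(67*31+67)%997=150 [pair 3] -> [614, 833, 142, 150]
  Sibling for proof at L0: 90
L2: h(614,833)=(614*31+833)%997=924 [pair 0] h(142,150)=(142*31+150)%997=564 [pair 1] -> [924, 564]
  Sibling for proof at L1: 614
L3: h(924,564)=(924*31+564)%997=295 [pair 0] -> [295]
  Sibling for proof at L2: 564
Root: 295
Proof path (sibling hashes from leaf to root): [90, 614, 564]

Answer: 90 614 564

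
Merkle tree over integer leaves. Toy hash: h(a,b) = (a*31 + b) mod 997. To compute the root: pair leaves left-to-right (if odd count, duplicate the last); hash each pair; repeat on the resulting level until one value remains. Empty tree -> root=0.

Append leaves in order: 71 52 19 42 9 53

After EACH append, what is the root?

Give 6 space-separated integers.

After append 71 (leaves=[71]):
  L0: [71]
  root=71
After append 52 (leaves=[71, 52]):
  L0: [71, 52]
  L1: h(71,52)=(71*31+52)%997=259 -> [259]
  root=259
After append 19 (leaves=[71, 52, 19]):
  L0: [71, 52, 19]
  L1: h(71,52)=(71*31+52)%997=259 h(19,19)=(19*31+19)%997=608 -> [259, 608]
  L2: h(259,608)=(259*31+608)%997=661 -> [661]
  root=661
After append 42 (leaves=[71, 52, 19, 42]):
  L0: [71, 52, 19, 42]
  L1: h(71,52)=(71*31+52)%997=259 h(19,42)=(19*31+42)%997=631 -> [259, 631]
  L2: h(259,631)=(259*31+631)%997=684 -> [684]
  root=684
After append 9 (leaves=[71, 52, 19, 42, 9]):
  L0: [71, 52, 19, 42, 9]
  L1: h(71,52)=(71*31+52)%997=259 h(19,42)=(19*31+42)%997=631 h(9,9)=(9*31+9)%997=288 -> [259, 631, 288]
  L2: h(259,631)=(259*31+631)%997=684 h(288,288)=(288*31+288)%997=243 -> [684, 243]
  L3: h(684,243)=(684*31+243)%997=510 -> [510]
  root=510
After append 53 (leaves=[71, 52, 19, 42, 9, 53]):
  L0: [71, 52, 19, 42, 9, 53]
  L1: h(71,52)=(71*31+52)%997=259 h(19,42)=(19*31+42)%997=631 h(9,53)=(9*31+53)%997=332 -> [259, 631, 332]
  L2: h(259,631)=(259*31+631)%997=684 h(332,332)=(332*31+332)%997=654 -> [684, 654]
  L3: h(684,654)=(684*31+654)%997=921 -> [921]
  root=921

Answer: 71 259 661 684 510 921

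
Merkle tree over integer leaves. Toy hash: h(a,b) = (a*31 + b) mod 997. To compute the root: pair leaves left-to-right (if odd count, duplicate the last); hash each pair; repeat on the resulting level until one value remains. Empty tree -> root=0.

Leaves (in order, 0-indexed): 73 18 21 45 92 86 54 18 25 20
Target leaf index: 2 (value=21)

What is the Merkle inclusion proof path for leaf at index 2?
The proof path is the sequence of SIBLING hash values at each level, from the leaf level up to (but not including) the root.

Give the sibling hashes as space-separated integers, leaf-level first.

L0 (leaves): [73, 18, 21, 45, 92, 86, 54, 18, 25, 20], target index=2
L1: h(73,18)=(73*31+18)%997=287 [pair 0] h(21,45)=(21*31+45)%997=696 [pair 1] h(92,86)=(92*31+86)%997=944 [pair 2] h(54,18)=(54*31+18)%997=695 [pair 3] h(25,20)=(25*31+20)%997=795 [pair 4] -> [287, 696, 944, 695, 795]
  Sibling for proof at L0: 45
L2: h(287,696)=(287*31+696)%997=620 [pair 0] h(944,695)=(944*31+695)%997=49 [pair 1] h(795,795)=(795*31+795)%997=515 [pair 2] -> [620, 49, 515]
  Sibling for proof at L1: 287
L3: h(620,49)=(620*31+49)%997=326 [pair 0] h(515,515)=(515*31+515)%997=528 [pair 1] -> [326, 528]
  Sibling for proof at L2: 49
L4: h(326,528)=(326*31+528)%997=664 [pair 0] -> [664]
  Sibling for proof at L3: 528
Root: 664
Proof path (sibling hashes from leaf to root): [45, 287, 49, 528]

Answer: 45 287 49 528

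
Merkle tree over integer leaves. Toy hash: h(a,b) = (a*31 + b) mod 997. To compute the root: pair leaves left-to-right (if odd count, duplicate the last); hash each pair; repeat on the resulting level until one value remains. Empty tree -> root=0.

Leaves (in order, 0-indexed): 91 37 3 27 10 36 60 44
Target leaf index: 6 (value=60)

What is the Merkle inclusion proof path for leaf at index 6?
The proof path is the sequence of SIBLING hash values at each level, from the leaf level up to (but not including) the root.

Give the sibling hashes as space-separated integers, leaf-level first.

Answer: 44 346 982

Derivation:
L0 (leaves): [91, 37, 3, 27, 10, 36, 60, 44], target index=6
L1: h(91,37)=(91*31+37)%997=864 [pair 0] h(3,27)=(3*31+27)%997=120 [pair 1] h(10,36)=(10*31+36)%997=346 [pair 2] h(60,44)=(60*31+44)%997=907 [pair 3] -> [864, 120, 346, 907]
  Sibling for proof at L0: 44
L2: h(864,120)=(864*31+120)%997=982 [pair 0] h(346,907)=(346*31+907)%997=666 [pair 1] -> [982, 666]
  Sibling for proof at L1: 346
L3: h(982,666)=(982*31+666)%997=201 [pair 0] -> [201]
  Sibling for proof at L2: 982
Root: 201
Proof path (sibling hashes from leaf to root): [44, 346, 982]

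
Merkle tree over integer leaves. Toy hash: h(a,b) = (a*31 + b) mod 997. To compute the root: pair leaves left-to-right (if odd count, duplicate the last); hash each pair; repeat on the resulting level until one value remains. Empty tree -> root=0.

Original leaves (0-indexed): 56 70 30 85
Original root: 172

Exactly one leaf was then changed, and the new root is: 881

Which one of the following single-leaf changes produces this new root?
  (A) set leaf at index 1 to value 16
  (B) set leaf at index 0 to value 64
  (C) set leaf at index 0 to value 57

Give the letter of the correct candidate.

Answer: B

Derivation:
Original leaves: [56, 70, 30, 85]
Target new root: 881
Try each candidate change and compute the resulting root:
Candidate A: set leaf[1] = 16 -> leaves = [56, 16, 30, 85]
  L0: [56, 16, 30, 85]
  L1: h(56,16)=(56*31+16)%997=755 h(30,85)=(30*31+85)%997=18 -> [755, 18]
  L2: h(755,18)=(755*31+18)%997=492 -> [492]
  root = 492 != target 881
Candidate B: set leaf[0] = 64 -> leaves = [64, 70, 30, 85]
  L0: [64, 70, 30, 85]
  L1: h(64,70)=(64*31+70)%997=60 h(30,85)=(30*31+85)%997=18 -> [60, 18]
  L2: h(60,18)=(60*31+18)%997=881 -> [881]
  root = 881 == target 881  ** MATCH **
Candidate C: set leaf[0] = 57 -> leaves = [57, 70, 30, 85]
  L0: [57, 70, 30, 85]
  L1: h(57,70)=(57*31+70)%997=840 h(30,85)=(30*31+85)%997=18 -> [840, 18]
  L2: h(840,18)=(840*31+18)%997=136 -> [136]
  root = 136 != target 881
Candidate B produces the target root.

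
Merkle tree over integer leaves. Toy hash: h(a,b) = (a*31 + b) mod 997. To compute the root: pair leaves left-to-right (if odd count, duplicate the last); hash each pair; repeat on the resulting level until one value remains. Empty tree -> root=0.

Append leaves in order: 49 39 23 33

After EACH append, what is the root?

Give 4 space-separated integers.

Answer: 49 561 181 191

Derivation:
After append 49 (leaves=[49]):
  L0: [49]
  root=49
After append 39 (leaves=[49, 39]):
  L0: [49, 39]
  L1: h(49,39)=(49*31+39)%997=561 -> [561]
  root=561
After append 23 (leaves=[49, 39, 23]):
  L0: [49, 39, 23]
  L1: h(49,39)=(49*31+39)%997=561 h(23,23)=(23*31+23)%997=736 -> [561, 736]
  L2: h(561,736)=(561*31+736)%997=181 -> [181]
  root=181
After append 33 (leaves=[49, 39, 23, 33]):
  L0: [49, 39, 23, 33]
  L1: h(49,39)=(49*31+39)%997=561 h(23,33)=(23*31+33)%997=746 -> [561, 746]
  L2: h(561,746)=(561*31+746)%997=191 -> [191]
  root=191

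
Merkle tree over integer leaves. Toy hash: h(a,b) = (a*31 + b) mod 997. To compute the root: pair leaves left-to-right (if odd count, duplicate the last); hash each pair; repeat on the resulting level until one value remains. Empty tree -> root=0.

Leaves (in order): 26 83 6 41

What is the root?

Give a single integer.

L0: [26, 83, 6, 41]
L1: h(26,83)=(26*31+83)%997=889 h(6,41)=(6*31+41)%997=227 -> [889, 227]
L2: h(889,227)=(889*31+227)%997=867 -> [867]

Answer: 867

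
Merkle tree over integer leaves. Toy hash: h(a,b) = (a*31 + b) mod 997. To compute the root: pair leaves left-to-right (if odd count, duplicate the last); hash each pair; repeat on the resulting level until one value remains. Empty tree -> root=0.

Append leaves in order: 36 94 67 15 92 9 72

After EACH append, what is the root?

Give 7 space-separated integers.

Answer: 36 213 771 719 845 183 623

Derivation:
After append 36 (leaves=[36]):
  L0: [36]
  root=36
After append 94 (leaves=[36, 94]):
  L0: [36, 94]
  L1: h(36,94)=(36*31+94)%997=213 -> [213]
  root=213
After append 67 (leaves=[36, 94, 67]):
  L0: [36, 94, 67]
  L1: h(36,94)=(36*31+94)%997=213 h(67,67)=(67*31+67)%997=150 -> [213, 150]
  L2: h(213,150)=(213*31+150)%997=771 -> [771]
  root=771
After append 15 (leaves=[36, 94, 67, 15]):
  L0: [36, 94, 67, 15]
  L1: h(36,94)=(36*31+94)%997=213 h(67,15)=(67*31+15)%997=98 -> [213, 98]
  L2: h(213,98)=(213*31+98)%997=719 -> [719]
  root=719
After append 92 (leaves=[36, 94, 67, 15, 92]):
  L0: [36, 94, 67, 15, 92]
  L1: h(36,94)=(36*31+94)%997=213 h(67,15)=(67*31+15)%997=98 h(92,92)=(92*31+92)%997=950 -> [213, 98, 950]
  L2: h(213,98)=(213*31+98)%997=719 h(950,950)=(950*31+950)%997=490 -> [719, 490]
  L3: h(719,490)=(719*31+490)%997=845 -> [845]
  root=845
After append 9 (leaves=[36, 94, 67, 15, 92, 9]):
  L0: [36, 94, 67, 15, 92, 9]
  L1: h(36,94)=(36*31+94)%997=213 h(67,15)=(67*31+15)%997=98 h(92,9)=(92*31+9)%997=867 -> [213, 98, 867]
  L2: h(213,98)=(213*31+98)%997=719 h(867,867)=(867*31+867)%997=825 -> [719, 825]
  L3: h(719,825)=(719*31+825)%997=183 -> [183]
  root=183
After append 72 (leaves=[36, 94, 67, 15, 92, 9, 72]):
  L0: [36, 94, 67, 15, 92, 9, 72]
  L1: h(36,94)=(36*31+94)%997=213 h(67,15)=(67*31+15)%997=98 h(92,9)=(92*31+9)%997=867 h(72,72)=(72*31+72)%997=310 -> [213, 98, 867, 310]
  L2: h(213,98)=(213*31+98)%997=719 h(867,310)=(867*31+310)%997=268 -> [719, 268]
  L3: h(719,268)=(719*31+268)%997=623 -> [623]
  root=623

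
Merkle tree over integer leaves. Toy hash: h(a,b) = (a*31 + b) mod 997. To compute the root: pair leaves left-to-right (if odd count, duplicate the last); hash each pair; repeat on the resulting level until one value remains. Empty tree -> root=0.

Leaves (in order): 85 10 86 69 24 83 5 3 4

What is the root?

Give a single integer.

Answer: 59

Derivation:
L0: [85, 10, 86, 69, 24, 83, 5, 3, 4]
L1: h(85,10)=(85*31+10)%997=651 h(86,69)=(86*31+69)%997=741 h(24,83)=(24*31+83)%997=827 h(5,3)=(5*31+3)%997=158 h(4,4)=(4*31+4)%997=128 -> [651, 741, 827, 158, 128]
L2: h(651,741)=(651*31+741)%997=982 h(827,158)=(827*31+158)%997=870 h(128,128)=(128*31+128)%997=108 -> [982, 870, 108]
L3: h(982,870)=(982*31+870)%997=405 h(108,108)=(108*31+108)%997=465 -> [405, 465]
L4: h(405,465)=(405*31+465)%997=59 -> [59]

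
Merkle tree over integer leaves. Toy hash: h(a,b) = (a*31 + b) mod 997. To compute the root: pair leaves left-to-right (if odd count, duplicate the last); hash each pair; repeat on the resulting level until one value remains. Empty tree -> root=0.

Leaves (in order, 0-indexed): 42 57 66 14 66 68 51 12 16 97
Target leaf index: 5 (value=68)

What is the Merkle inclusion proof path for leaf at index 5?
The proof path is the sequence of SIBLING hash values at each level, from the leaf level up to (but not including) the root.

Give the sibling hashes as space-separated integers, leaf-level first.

Answer: 66 596 321 59

Derivation:
L0 (leaves): [42, 57, 66, 14, 66, 68, 51, 12, 16, 97], target index=5
L1: h(42,57)=(42*31+57)%997=362 [pair 0] h(66,14)=(66*31+14)%997=66 [pair 1] h(66,68)=(66*31+68)%997=120 [pair 2] h(51,12)=(51*31+12)%997=596 [pair 3] h(16,97)=(16*31+97)%997=593 [pair 4] -> [362, 66, 120, 596, 593]
  Sibling for proof at L0: 66
L2: h(362,66)=(362*31+66)%997=321 [pair 0] h(120,596)=(120*31+596)%997=328 [pair 1] h(593,593)=(593*31+593)%997=33 [pair 2] -> [321, 328, 33]
  Sibling for proof at L1: 596
L3: h(321,328)=(321*31+328)%997=309 [pair 0] h(33,33)=(33*31+33)%997=59 [pair 1] -> [309, 59]
  Sibling for proof at L2: 321
L4: h(309,59)=(309*31+59)%997=665 [pair 0] -> [665]
  Sibling for proof at L3: 59
Root: 665
Proof path (sibling hashes from leaf to root): [66, 596, 321, 59]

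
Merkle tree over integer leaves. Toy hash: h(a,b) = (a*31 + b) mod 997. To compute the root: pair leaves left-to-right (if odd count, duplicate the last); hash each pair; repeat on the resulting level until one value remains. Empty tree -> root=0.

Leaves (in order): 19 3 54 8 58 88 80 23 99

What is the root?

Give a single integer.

L0: [19, 3, 54, 8, 58, 88, 80, 23, 99]
L1: h(19,3)=(19*31+3)%997=592 h(54,8)=(54*31+8)%997=685 h(58,88)=(58*31+88)%997=889 h(80,23)=(80*31+23)%997=509 h(99,99)=(99*31+99)%997=177 -> [592, 685, 889, 509, 177]
L2: h(592,685)=(592*31+685)%997=94 h(889,509)=(889*31+509)%997=152 h(177,177)=(177*31+177)%997=679 -> [94, 152, 679]
L3: h(94,152)=(94*31+152)%997=75 h(679,679)=(679*31+679)%997=791 -> [75, 791]
L4: h(75,791)=(75*31+791)%997=125 -> [125]

Answer: 125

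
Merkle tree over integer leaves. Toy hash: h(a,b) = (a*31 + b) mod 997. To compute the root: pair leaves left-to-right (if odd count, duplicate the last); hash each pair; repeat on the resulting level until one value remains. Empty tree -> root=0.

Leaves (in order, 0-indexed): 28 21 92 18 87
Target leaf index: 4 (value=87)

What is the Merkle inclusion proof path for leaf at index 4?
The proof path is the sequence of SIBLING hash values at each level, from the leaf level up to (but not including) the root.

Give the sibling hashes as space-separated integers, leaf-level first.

L0 (leaves): [28, 21, 92, 18, 87], target index=4
L1: h(28,21)=(28*31+21)%997=889 [pair 0] h(92,18)=(92*31+18)%997=876 [pair 1] h(87,87)=(87*31+87)%997=790 [pair 2] -> [889, 876, 790]
  Sibling for proof at L0: 87
L2: h(889,876)=(889*31+876)%997=519 [pair 0] h(790,790)=(790*31+790)%997=355 [pair 1] -> [519, 355]
  Sibling for proof at L1: 790
L3: h(519,355)=(519*31+355)%997=492 [pair 0] -> [492]
  Sibling for proof at L2: 519
Root: 492
Proof path (sibling hashes from leaf to root): [87, 790, 519]

Answer: 87 790 519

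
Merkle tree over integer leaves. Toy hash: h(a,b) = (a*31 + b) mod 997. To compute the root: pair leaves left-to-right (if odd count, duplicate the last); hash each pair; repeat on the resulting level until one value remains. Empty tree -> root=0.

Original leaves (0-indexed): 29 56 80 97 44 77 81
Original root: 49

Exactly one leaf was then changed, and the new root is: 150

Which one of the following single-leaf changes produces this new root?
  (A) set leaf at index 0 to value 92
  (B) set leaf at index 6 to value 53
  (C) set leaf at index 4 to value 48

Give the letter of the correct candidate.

Answer: B

Derivation:
Original leaves: [29, 56, 80, 97, 44, 77, 81]
Target new root: 150
Try each candidate change and compute the resulting root:
Candidate A: set leaf[0] = 92 -> leaves = [92, 56, 80, 97, 44, 77, 81]
  L0: [92, 56, 80, 97, 44, 77, 81]
  L1: h(92,56)=(92*31+56)%997=914 h(80,97)=(80*31+97)%997=583 h(44,77)=(44*31+77)%997=444 h(81,81)=(81*31+81)%997=598 -> [914, 583, 444, 598]
  L2: h(914,583)=(914*31+583)%997=4 h(444,598)=(444*31+598)%997=404 -> [4, 404]
  L3: h(4,404)=(4*31+404)%997=528 -> [528]
  root = 528 != target 150
Candidate B: set leaf[6] = 53 -> leaves = [29, 56, 80, 97, 44, 77, 53]
  L0: [29, 56, 80, 97, 44, 77, 53]
  L1: h(29,56)=(29*31+56)%997=955 h(80,97)=(80*31+97)%997=583 h(44,77)=(44*31+77)%997=444 h(53,53)=(53*31+53)%997=699 -> [955, 583, 444, 699]
  L2: h(955,583)=(955*31+583)%997=278 h(444,699)=(444*31+699)%997=505 -> [278, 505]
  L3: h(278,505)=(278*31+505)%997=150 -> [150]
  root = 150 == target 150  ** MATCH **
Candidate C: set leaf[4] = 48 -> leaves = [29, 56, 80, 97, 48, 77, 81]
  L0: [29, 56, 80, 97, 48, 77, 81]
  L1: h(29,56)=(29*31+56)%997=955 h(80,97)=(80*31+97)%997=583 h(48,77)=(48*31+77)%997=568 h(81,81)=(81*31+81)%997=598 -> [955, 583, 568, 598]
  L2: h(955,583)=(955*31+583)%997=278 h(568,598)=(568*31+598)%997=260 -> [278, 260]
  L3: h(278,260)=(278*31+260)%997=902 -> [902]
  root = 902 != target 150
Candidate B produces the target root.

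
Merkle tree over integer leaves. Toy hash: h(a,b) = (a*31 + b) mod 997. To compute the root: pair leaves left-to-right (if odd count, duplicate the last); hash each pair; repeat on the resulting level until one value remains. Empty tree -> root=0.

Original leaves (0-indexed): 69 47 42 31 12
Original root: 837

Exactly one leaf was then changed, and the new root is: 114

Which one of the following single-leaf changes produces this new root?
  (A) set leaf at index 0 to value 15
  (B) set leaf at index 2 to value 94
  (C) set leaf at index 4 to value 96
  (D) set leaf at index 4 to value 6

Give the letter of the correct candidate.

Original leaves: [69, 47, 42, 31, 12]
Target new root: 114
Try each candidate change and compute the resulting root:
Candidate A: set leaf[0] = 15 -> leaves = [15, 47, 42, 31, 12]
  L0: [15, 47, 42, 31, 12]
  L1: h(15,47)=(15*31+47)%997=512 h(42,31)=(42*31+31)%997=336 h(12,12)=(12*31+12)%997=384 -> [512, 336, 384]
  L2: h(512,336)=(512*31+336)%997=256 h(384,384)=(384*31+384)%997=324 -> [256, 324]
  L3: h(256,324)=(256*31+324)%997=284 -> [284]
  root = 284 != target 114
Candidate B: set leaf[2] = 94 -> leaves = [69, 47, 94, 31, 12]
  L0: [69, 47, 94, 31, 12]
  L1: h(69,47)=(69*31+47)%997=192 h(94,31)=(94*31+31)%997=951 h(12,12)=(12*31+12)%997=384 -> [192, 951, 384]
  L2: h(192,951)=(192*31+951)%997=921 h(384,384)=(384*31+384)%997=324 -> [921, 324]
  L3: h(921,324)=(921*31+324)%997=959 -> [959]
  root = 959 != target 114
Candidate C: set leaf[4] = 96 -> leaves = [69, 47, 42, 31, 96]
  L0: [69, 47, 42, 31, 96]
  L1: h(69,47)=(69*31+47)%997=192 h(42,31)=(42*31+31)%997=336 h(96,96)=(96*31+96)%997=81 -> [192, 336, 81]
  L2: h(192,336)=(192*31+336)%997=306 h(81,81)=(81*31+81)%997=598 -> [306, 598]
  L3: h(306,598)=(306*31+598)%997=114 -> [114]
  root = 114 == target 114  ** MATCH **
Candidate D: set leaf[4] = 6 -> leaves = [69, 47, 42, 31, 6]
  L0: [69, 47, 42, 31, 6]
  L1: h(69,47)=(69*31+47)%997=192 h(42,31)=(42*31+31)%997=336 h(6,6)=(6*31+6)%997=192 -> [192, 336, 192]
  L2: h(192,336)=(192*31+336)%997=306 h(192,192)=(192*31+192)%997=162 -> [306, 162]
  L3: h(306,162)=(306*31+162)%997=675 -> [675]
  root = 675 != target 114
Candidate C produces the target root.

Answer: C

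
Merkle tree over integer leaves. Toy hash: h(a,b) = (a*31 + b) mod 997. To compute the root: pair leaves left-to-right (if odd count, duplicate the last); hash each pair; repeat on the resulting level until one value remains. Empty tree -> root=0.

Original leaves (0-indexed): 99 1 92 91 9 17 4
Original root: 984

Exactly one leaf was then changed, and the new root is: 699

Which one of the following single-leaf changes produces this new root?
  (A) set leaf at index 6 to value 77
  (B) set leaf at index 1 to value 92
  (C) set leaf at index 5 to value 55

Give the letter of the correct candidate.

Original leaves: [99, 1, 92, 91, 9, 17, 4]
Target new root: 699
Try each candidate change and compute the resulting root:
Candidate A: set leaf[6] = 77 -> leaves = [99, 1, 92, 91, 9, 17, 77]
  L0: [99, 1, 92, 91, 9, 17, 77]
  L1: h(99,1)=(99*31+1)%997=79 h(92,91)=(92*31+91)%997=949 h(9,17)=(9*31+17)%997=296 h(77,77)=(77*31+77)%997=470 -> [79, 949, 296, 470]
  L2: h(79,949)=(79*31+949)%997=407 h(296,470)=(296*31+470)%997=673 -> [407, 673]
  L3: h(407,673)=(407*31+673)%997=329 -> [329]
  root = 329 != target 699
Candidate B: set leaf[1] = 92 -> leaves = [99, 92, 92, 91, 9, 17, 4]
  L0: [99, 92, 92, 91, 9, 17, 4]
  L1: h(99,92)=(99*31+92)%997=170 h(92,91)=(92*31+91)%997=949 h(9,17)=(9*31+17)%997=296 h(4,4)=(4*31+4)%997=128 -> [170, 949, 296, 128]
  L2: h(170,949)=(170*31+949)%997=237 h(296,128)=(296*31+128)%997=331 -> [237, 331]
  L3: h(237,331)=(237*31+331)%997=699 -> [699]
  root = 699 == target 699  ** MATCH **
Candidate C: set leaf[5] = 55 -> leaves = [99, 1, 92, 91, 9, 55, 4]
  L0: [99, 1, 92, 91, 9, 55, 4]
  L1: h(99,1)=(99*31+1)%997=79 h(92,91)=(92*31+91)%997=949 h(9,55)=(9*31+55)%997=334 h(4,4)=(4*31+4)%997=128 -> [79, 949, 334, 128]
  L2: h(79,949)=(79*31+949)%997=407 h(334,128)=(334*31+128)%997=512 -> [407, 512]
  L3: h(407,512)=(407*31+512)%997=168 -> [168]
  root = 168 != target 699
Candidate B produces the target root.

Answer: B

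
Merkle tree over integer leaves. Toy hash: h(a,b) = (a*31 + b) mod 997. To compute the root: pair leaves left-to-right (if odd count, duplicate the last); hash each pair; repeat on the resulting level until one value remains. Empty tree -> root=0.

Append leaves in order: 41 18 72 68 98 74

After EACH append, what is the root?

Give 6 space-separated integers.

Answer: 41 292 389 385 623 852

Derivation:
After append 41 (leaves=[41]):
  L0: [41]
  root=41
After append 18 (leaves=[41, 18]):
  L0: [41, 18]
  L1: h(41,18)=(41*31+18)%997=292 -> [292]
  root=292
After append 72 (leaves=[41, 18, 72]):
  L0: [41, 18, 72]
  L1: h(41,18)=(41*31+18)%997=292 h(72,72)=(72*31+72)%997=310 -> [292, 310]
  L2: h(292,310)=(292*31+310)%997=389 -> [389]
  root=389
After append 68 (leaves=[41, 18, 72, 68]):
  L0: [41, 18, 72, 68]
  L1: h(41,18)=(41*31+18)%997=292 h(72,68)=(72*31+68)%997=306 -> [292, 306]
  L2: h(292,306)=(292*31+306)%997=385 -> [385]
  root=385
After append 98 (leaves=[41, 18, 72, 68, 98]):
  L0: [41, 18, 72, 68, 98]
  L1: h(41,18)=(41*31+18)%997=292 h(72,68)=(72*31+68)%997=306 h(98,98)=(98*31+98)%997=145 -> [292, 306, 145]
  L2: h(292,306)=(292*31+306)%997=385 h(145,145)=(145*31+145)%997=652 -> [385, 652]
  L3: h(385,652)=(385*31+652)%997=623 -> [623]
  root=623
After append 74 (leaves=[41, 18, 72, 68, 98, 74]):
  L0: [41, 18, 72, 68, 98, 74]
  L1: h(41,18)=(41*31+18)%997=292 h(72,68)=(72*31+68)%997=306 h(98,74)=(98*31+74)%997=121 -> [292, 306, 121]
  L2: h(292,306)=(292*31+306)%997=385 h(121,121)=(121*31+121)%997=881 -> [385, 881]
  L3: h(385,881)=(385*31+881)%997=852 -> [852]
  root=852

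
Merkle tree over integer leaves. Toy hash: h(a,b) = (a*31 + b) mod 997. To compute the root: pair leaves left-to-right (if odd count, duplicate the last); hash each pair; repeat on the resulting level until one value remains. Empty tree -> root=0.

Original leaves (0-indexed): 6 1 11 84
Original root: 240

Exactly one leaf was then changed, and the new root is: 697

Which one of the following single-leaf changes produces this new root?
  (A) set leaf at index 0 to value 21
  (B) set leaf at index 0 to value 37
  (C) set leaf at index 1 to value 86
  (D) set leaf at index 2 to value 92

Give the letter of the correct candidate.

Original leaves: [6, 1, 11, 84]
Target new root: 697
Try each candidate change and compute the resulting root:
Candidate A: set leaf[0] = 21 -> leaves = [21, 1, 11, 84]
  L0: [21, 1, 11, 84]
  L1: h(21,1)=(21*31+1)%997=652 h(11,84)=(11*31+84)%997=425 -> [652, 425]
  L2: h(652,425)=(652*31+425)%997=697 -> [697]
  root = 697 == target 697  ** MATCH **
Candidate B: set leaf[0] = 37 -> leaves = [37, 1, 11, 84]
  L0: [37, 1, 11, 84]
  L1: h(37,1)=(37*31+1)%997=151 h(11,84)=(11*31+84)%997=425 -> [151, 425]
  L2: h(151,425)=(151*31+425)%997=121 -> [121]
  root = 121 != target 697
Candidate C: set leaf[1] = 86 -> leaves = [6, 86, 11, 84]
  L0: [6, 86, 11, 84]
  L1: h(6,86)=(6*31+86)%997=272 h(11,84)=(11*31+84)%997=425 -> [272, 425]
  L2: h(272,425)=(272*31+425)%997=881 -> [881]
  root = 881 != target 697
Candidate D: set leaf[2] = 92 -> leaves = [6, 1, 92, 84]
  L0: [6, 1, 92, 84]
  L1: h(6,1)=(6*31+1)%997=187 h(92,84)=(92*31+84)%997=942 -> [187, 942]
  L2: h(187,942)=(187*31+942)%997=757 -> [757]
  root = 757 != target 697
Candidate A produces the target root.

Answer: A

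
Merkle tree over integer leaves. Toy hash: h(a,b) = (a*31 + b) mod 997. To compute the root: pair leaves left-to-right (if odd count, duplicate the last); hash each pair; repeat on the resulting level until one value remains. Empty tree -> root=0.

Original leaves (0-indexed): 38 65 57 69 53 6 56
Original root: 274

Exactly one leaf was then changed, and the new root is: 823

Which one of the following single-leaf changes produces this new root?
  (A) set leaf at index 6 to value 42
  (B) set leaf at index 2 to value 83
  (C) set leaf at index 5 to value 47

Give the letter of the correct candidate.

Answer: A

Derivation:
Original leaves: [38, 65, 57, 69, 53, 6, 56]
Target new root: 823
Try each candidate change and compute the resulting root:
Candidate A: set leaf[6] = 42 -> leaves = [38, 65, 57, 69, 53, 6, 42]
  L0: [38, 65, 57, 69, 53, 6, 42]
  L1: h(38,65)=(38*31+65)%997=246 h(57,69)=(57*31+69)%997=839 h(53,6)=(53*31+6)%997=652 h(42,42)=(42*31+42)%997=347 -> [246, 839, 652, 347]
  L2: h(246,839)=(246*31+839)%997=489 h(652,347)=(652*31+347)%997=619 -> [489, 619]
  L3: h(489,619)=(489*31+619)%997=823 -> [823]
  root = 823 == target 823  ** MATCH **
Candidate B: set leaf[2] = 83 -> leaves = [38, 65, 83, 69, 53, 6, 56]
  L0: [38, 65, 83, 69, 53, 6, 56]
  L1: h(38,65)=(38*31+65)%997=246 h(83,69)=(83*31+69)%997=648 h(53,6)=(53*31+6)%997=652 h(56,56)=(56*31+56)%997=795 -> [246, 648, 652, 795]
  L2: h(246,648)=(246*31+648)%997=298 h(652,795)=(652*31+795)%997=70 -> [298, 70]
  L3: h(298,70)=(298*31+70)%997=335 -> [335]
  root = 335 != target 823
Candidate C: set leaf[5] = 47 -> leaves = [38, 65, 57, 69, 53, 47, 56]
  L0: [38, 65, 57, 69, 53, 47, 56]
  L1: h(38,65)=(38*31+65)%997=246 h(57,69)=(57*31+69)%997=839 h(53,47)=(53*31+47)%997=693 h(56,56)=(56*31+56)%997=795 -> [246, 839, 693, 795]
  L2: h(246,839)=(246*31+839)%997=489 h(693,795)=(693*31+795)%997=344 -> [489, 344]
  L3: h(489,344)=(489*31+344)%997=548 -> [548]
  root = 548 != target 823
Candidate A produces the target root.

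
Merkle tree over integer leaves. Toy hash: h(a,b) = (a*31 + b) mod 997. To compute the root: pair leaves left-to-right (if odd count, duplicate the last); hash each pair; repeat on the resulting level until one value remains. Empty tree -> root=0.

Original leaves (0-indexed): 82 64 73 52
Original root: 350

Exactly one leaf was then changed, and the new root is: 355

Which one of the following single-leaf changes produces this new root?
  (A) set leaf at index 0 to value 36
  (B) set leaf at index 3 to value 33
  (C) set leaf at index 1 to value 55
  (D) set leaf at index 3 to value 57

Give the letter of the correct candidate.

Original leaves: [82, 64, 73, 52]
Target new root: 355
Try each candidate change and compute the resulting root:
Candidate A: set leaf[0] = 36 -> leaves = [36, 64, 73, 52]
  L0: [36, 64, 73, 52]
  L1: h(36,64)=(36*31+64)%997=183 h(73,52)=(73*31+52)%997=321 -> [183, 321]
  L2: h(183,321)=(183*31+321)%997=12 -> [12]
  root = 12 != target 355
Candidate B: set leaf[3] = 33 -> leaves = [82, 64, 73, 33]
  L0: [82, 64, 73, 33]
  L1: h(82,64)=(82*31+64)%997=612 h(73,33)=(73*31+33)%997=302 -> [612, 302]
  L2: h(612,302)=(612*31+302)%997=331 -> [331]
  root = 331 != target 355
Candidate C: set leaf[1] = 55 -> leaves = [82, 55, 73, 52]
  L0: [82, 55, 73, 52]
  L1: h(82,55)=(82*31+55)%997=603 h(73,52)=(73*31+52)%997=321 -> [603, 321]
  L2: h(603,321)=(603*31+321)%997=71 -> [71]
  root = 71 != target 355
Candidate D: set leaf[3] = 57 -> leaves = [82, 64, 73, 57]
  L0: [82, 64, 73, 57]
  L1: h(82,64)=(82*31+64)%997=612 h(73,57)=(73*31+57)%997=326 -> [612, 326]
  L2: h(612,326)=(612*31+326)%997=355 -> [355]
  root = 355 == target 355  ** MATCH **
Candidate D produces the target root.

Answer: D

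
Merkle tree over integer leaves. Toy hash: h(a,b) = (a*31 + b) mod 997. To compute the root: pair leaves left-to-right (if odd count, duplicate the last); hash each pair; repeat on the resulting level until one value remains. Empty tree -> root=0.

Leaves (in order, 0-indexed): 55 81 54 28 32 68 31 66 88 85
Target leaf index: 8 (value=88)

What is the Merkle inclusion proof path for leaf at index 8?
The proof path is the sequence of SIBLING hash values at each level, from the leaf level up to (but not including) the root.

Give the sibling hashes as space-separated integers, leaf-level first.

Answer: 85 819 286 419

Derivation:
L0 (leaves): [55, 81, 54, 28, 32, 68, 31, 66, 88, 85], target index=8
L1: h(55,81)=(55*31+81)%997=789 [pair 0] h(54,28)=(54*31+28)%997=705 [pair 1] h(32,68)=(32*31+68)%997=63 [pair 2] h(31,66)=(31*31+66)%997=30 [pair 3] h(88,85)=(88*31+85)%997=819 [pair 4] -> [789, 705, 63, 30, 819]
  Sibling for proof at L0: 85
L2: h(789,705)=(789*31+705)%997=239 [pair 0] h(63,30)=(63*31+30)%997=986 [pair 1] h(819,819)=(819*31+819)%997=286 [pair 2] -> [239, 986, 286]
  Sibling for proof at L1: 819
L3: h(239,986)=(239*31+986)%997=419 [pair 0] h(286,286)=(286*31+286)%997=179 [pair 1] -> [419, 179]
  Sibling for proof at L2: 286
L4: h(419,179)=(419*31+179)%997=207 [pair 0] -> [207]
  Sibling for proof at L3: 419
Root: 207
Proof path (sibling hashes from leaf to root): [85, 819, 286, 419]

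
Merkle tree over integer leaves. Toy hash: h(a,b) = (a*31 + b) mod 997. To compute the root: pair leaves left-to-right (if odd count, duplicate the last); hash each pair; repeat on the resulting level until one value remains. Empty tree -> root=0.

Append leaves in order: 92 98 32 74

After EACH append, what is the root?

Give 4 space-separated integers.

After append 92 (leaves=[92]):
  L0: [92]
  root=92
After append 98 (leaves=[92, 98]):
  L0: [92, 98]
  L1: h(92,98)=(92*31+98)%997=956 -> [956]
  root=956
After append 32 (leaves=[92, 98, 32]):
  L0: [92, 98, 32]
  L1: h(92,98)=(92*31+98)%997=956 h(32,32)=(32*31+32)%997=27 -> [956, 27]
  L2: h(956,27)=(956*31+27)%997=750 -> [750]
  root=750
After append 74 (leaves=[92, 98, 32, 74]):
  L0: [92, 98, 32, 74]
  L1: h(92,98)=(92*31+98)%997=956 h(32,74)=(32*31+74)%997=69 -> [956, 69]
  L2: h(956,69)=(956*31+69)%997=792 -> [792]
  root=792

Answer: 92 956 750 792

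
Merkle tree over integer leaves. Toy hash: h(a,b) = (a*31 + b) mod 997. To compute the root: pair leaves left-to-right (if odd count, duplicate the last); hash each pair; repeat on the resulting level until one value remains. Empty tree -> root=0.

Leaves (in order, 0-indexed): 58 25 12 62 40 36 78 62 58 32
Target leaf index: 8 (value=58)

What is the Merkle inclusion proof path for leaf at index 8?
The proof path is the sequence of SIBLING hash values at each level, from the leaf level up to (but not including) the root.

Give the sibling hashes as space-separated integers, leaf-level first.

Answer: 32 833 734 829

Derivation:
L0 (leaves): [58, 25, 12, 62, 40, 36, 78, 62, 58, 32], target index=8
L1: h(58,25)=(58*31+25)%997=826 [pair 0] h(12,62)=(12*31+62)%997=434 [pair 1] h(40,36)=(40*31+36)%997=279 [pair 2] h(78,62)=(78*31+62)%997=486 [pair 3] h(58,32)=(58*31+32)%997=833 [pair 4] -> [826, 434, 279, 486, 833]
  Sibling for proof at L0: 32
L2: h(826,434)=(826*31+434)%997=118 [pair 0] h(279,486)=(279*31+486)%997=162 [pair 1] h(833,833)=(833*31+833)%997=734 [pair 2] -> [118, 162, 734]
  Sibling for proof at L1: 833
L3: h(118,162)=(118*31+162)%997=829 [pair 0] h(734,734)=(734*31+734)%997=557 [pair 1] -> [829, 557]
  Sibling for proof at L2: 734
L4: h(829,557)=(829*31+557)%997=334 [pair 0] -> [334]
  Sibling for proof at L3: 829
Root: 334
Proof path (sibling hashes from leaf to root): [32, 833, 734, 829]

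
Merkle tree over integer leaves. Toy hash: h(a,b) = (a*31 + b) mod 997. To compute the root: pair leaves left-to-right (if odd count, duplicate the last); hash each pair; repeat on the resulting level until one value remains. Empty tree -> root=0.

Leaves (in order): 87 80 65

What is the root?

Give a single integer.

Answer: 431

Derivation:
L0: [87, 80, 65]
L1: h(87,80)=(87*31+80)%997=783 h(65,65)=(65*31+65)%997=86 -> [783, 86]
L2: h(783,86)=(783*31+86)%997=431 -> [431]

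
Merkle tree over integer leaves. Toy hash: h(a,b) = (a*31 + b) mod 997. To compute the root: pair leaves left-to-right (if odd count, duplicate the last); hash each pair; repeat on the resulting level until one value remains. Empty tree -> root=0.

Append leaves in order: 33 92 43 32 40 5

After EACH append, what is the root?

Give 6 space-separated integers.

Answer: 33 118 49 38 264 141

Derivation:
After append 33 (leaves=[33]):
  L0: [33]
  root=33
After append 92 (leaves=[33, 92]):
  L0: [33, 92]
  L1: h(33,92)=(33*31+92)%997=118 -> [118]
  root=118
After append 43 (leaves=[33, 92, 43]):
  L0: [33, 92, 43]
  L1: h(33,92)=(33*31+92)%997=118 h(43,43)=(43*31+43)%997=379 -> [118, 379]
  L2: h(118,379)=(118*31+379)%997=49 -> [49]
  root=49
After append 32 (leaves=[33, 92, 43, 32]):
  L0: [33, 92, 43, 32]
  L1: h(33,92)=(33*31+92)%997=118 h(43,32)=(43*31+32)%997=368 -> [118, 368]
  L2: h(118,368)=(118*31+368)%997=38 -> [38]
  root=38
After append 40 (leaves=[33, 92, 43, 32, 40]):
  L0: [33, 92, 43, 32, 40]
  L1: h(33,92)=(33*31+92)%997=118 h(43,32)=(43*31+32)%997=368 h(40,40)=(40*31+40)%997=283 -> [118, 368, 283]
  L2: h(118,368)=(118*31+368)%997=38 h(283,283)=(283*31+283)%997=83 -> [38, 83]
  L3: h(38,83)=(38*31+83)%997=264 -> [264]
  root=264
After append 5 (leaves=[33, 92, 43, 32, 40, 5]):
  L0: [33, 92, 43, 32, 40, 5]
  L1: h(33,92)=(33*31+92)%997=118 h(43,32)=(43*31+32)%997=368 h(40,5)=(40*31+5)%997=248 -> [118, 368, 248]
  L2: h(118,368)=(118*31+368)%997=38 h(248,248)=(248*31+248)%997=957 -> [38, 957]
  L3: h(38,957)=(38*31+957)%997=141 -> [141]
  root=141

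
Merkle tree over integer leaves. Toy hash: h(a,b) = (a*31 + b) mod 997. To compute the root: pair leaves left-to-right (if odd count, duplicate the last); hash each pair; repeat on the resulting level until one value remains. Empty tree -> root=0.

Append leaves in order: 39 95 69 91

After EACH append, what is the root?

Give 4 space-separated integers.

After append 39 (leaves=[39]):
  L0: [39]
  root=39
After append 95 (leaves=[39, 95]):
  L0: [39, 95]
  L1: h(39,95)=(39*31+95)%997=307 -> [307]
  root=307
After append 69 (leaves=[39, 95, 69]):
  L0: [39, 95, 69]
  L1: h(39,95)=(39*31+95)%997=307 h(69,69)=(69*31+69)%997=214 -> [307, 214]
  L2: h(307,214)=(307*31+214)%997=758 -> [758]
  root=758
After append 91 (leaves=[39, 95, 69, 91]):
  L0: [39, 95, 69, 91]
  L1: h(39,95)=(39*31+95)%997=307 h(69,91)=(69*31+91)%997=236 -> [307, 236]
  L2: h(307,236)=(307*31+236)%997=780 -> [780]
  root=780

Answer: 39 307 758 780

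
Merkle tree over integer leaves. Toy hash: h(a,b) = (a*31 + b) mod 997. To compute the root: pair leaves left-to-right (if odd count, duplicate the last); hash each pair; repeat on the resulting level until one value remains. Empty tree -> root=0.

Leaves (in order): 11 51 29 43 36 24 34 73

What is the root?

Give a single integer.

Answer: 710

Derivation:
L0: [11, 51, 29, 43, 36, 24, 34, 73]
L1: h(11,51)=(11*31+51)%997=392 h(29,43)=(29*31+43)%997=942 h(36,24)=(36*31+24)%997=143 h(34,73)=(34*31+73)%997=130 -> [392, 942, 143, 130]
L2: h(392,942)=(392*31+942)%997=133 h(143,130)=(143*31+130)%997=575 -> [133, 575]
L3: h(133,575)=(133*31+575)%997=710 -> [710]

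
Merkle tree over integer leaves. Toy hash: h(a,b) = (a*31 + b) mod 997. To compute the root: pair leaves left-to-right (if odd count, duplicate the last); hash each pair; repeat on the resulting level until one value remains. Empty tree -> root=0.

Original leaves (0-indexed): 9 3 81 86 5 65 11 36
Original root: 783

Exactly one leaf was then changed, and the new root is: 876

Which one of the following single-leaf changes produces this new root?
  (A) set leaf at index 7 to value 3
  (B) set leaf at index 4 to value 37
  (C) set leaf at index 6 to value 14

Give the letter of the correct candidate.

Answer: C

Derivation:
Original leaves: [9, 3, 81, 86, 5, 65, 11, 36]
Target new root: 876
Try each candidate change and compute the resulting root:
Candidate A: set leaf[7] = 3 -> leaves = [9, 3, 81, 86, 5, 65, 11, 3]
  L0: [9, 3, 81, 86, 5, 65, 11, 3]
  L1: h(9,3)=(9*31+3)%997=282 h(81,86)=(81*31+86)%997=603 h(5,65)=(5*31+65)%997=220 h(11,3)=(11*31+3)%997=344 -> [282, 603, 220, 344]
  L2: h(282,603)=(282*31+603)%997=372 h(220,344)=(220*31+344)%997=185 -> [372, 185]
  L3: h(372,185)=(372*31+185)%997=750 -> [750]
  root = 750 != target 876
Candidate B: set leaf[4] = 37 -> leaves = [9, 3, 81, 86, 37, 65, 11, 36]
  L0: [9, 3, 81, 86, 37, 65, 11, 36]
  L1: h(9,3)=(9*31+3)%997=282 h(81,86)=(81*31+86)%997=603 h(37,65)=(37*31+65)%997=215 h(11,36)=(11*31+36)%997=377 -> [282, 603, 215, 377]
  L2: h(282,603)=(282*31+603)%997=372 h(215,377)=(215*31+377)%997=63 -> [372, 63]
  L3: h(372,63)=(372*31+63)%997=628 -> [628]
  root = 628 != target 876
Candidate C: set leaf[6] = 14 -> leaves = [9, 3, 81, 86, 5, 65, 14, 36]
  L0: [9, 3, 81, 86, 5, 65, 14, 36]
  L1: h(9,3)=(9*31+3)%997=282 h(81,86)=(81*31+86)%997=603 h(5,65)=(5*31+65)%997=220 h(14,36)=(14*31+36)%997=470 -> [282, 603, 220, 470]
  L2: h(282,603)=(282*31+603)%997=372 h(220,470)=(220*31+470)%997=311 -> [372, 311]
  L3: h(372,311)=(372*31+311)%997=876 -> [876]
  root = 876 == target 876  ** MATCH **
Candidate C produces the target root.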